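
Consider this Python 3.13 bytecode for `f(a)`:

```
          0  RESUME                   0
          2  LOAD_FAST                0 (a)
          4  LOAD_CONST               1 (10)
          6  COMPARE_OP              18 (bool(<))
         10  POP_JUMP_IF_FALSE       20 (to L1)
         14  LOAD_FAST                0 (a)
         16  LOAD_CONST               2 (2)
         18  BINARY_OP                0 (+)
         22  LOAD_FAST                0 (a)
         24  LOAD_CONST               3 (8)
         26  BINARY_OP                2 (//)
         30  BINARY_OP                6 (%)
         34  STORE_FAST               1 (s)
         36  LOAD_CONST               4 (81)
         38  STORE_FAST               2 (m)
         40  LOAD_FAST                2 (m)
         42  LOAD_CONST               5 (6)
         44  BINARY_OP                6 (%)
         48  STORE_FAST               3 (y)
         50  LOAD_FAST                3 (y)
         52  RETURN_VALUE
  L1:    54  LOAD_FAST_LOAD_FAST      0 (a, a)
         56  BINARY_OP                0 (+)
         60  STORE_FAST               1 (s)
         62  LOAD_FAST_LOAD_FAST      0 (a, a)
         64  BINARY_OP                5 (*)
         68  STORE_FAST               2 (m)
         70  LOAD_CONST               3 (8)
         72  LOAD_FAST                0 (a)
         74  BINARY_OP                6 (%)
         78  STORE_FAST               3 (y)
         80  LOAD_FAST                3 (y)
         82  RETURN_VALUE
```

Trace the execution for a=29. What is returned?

8

LOAD_FAST a → push 29. Stack: [29]
LOAD_CONST → push 10. Stack: [29, 10]
COMPARE_OP bool(<) → 29 vs 10 = False. Stack: [False]
POP_JUMP_IF_FALSE → pop False; jump. Stack: []
LOAD_FAST_LOAD_FAST a,a → push 29,29. Stack: [29, 29]
BINARY_OP + → 29 + 29 = 58. Stack: [58]
STORE_FAST s → s=58. Stack: []
LOAD_FAST_LOAD_FAST a,a → push 29,29. Stack: [29, 29]
BINARY_OP * → 29 * 29 = 841. Stack: [841]
STORE_FAST m → m=841. Stack: []
LOAD_CONST → push 8. Stack: [8]
LOAD_FAST a → push 29. Stack: [8, 29]
BINARY_OP % → 8 % 29 = 8. Stack: [8]
STORE_FAST y → y=8. Stack: []
LOAD_FAST y → push 8. Stack: [8]
RETURN_VALUE → return 8.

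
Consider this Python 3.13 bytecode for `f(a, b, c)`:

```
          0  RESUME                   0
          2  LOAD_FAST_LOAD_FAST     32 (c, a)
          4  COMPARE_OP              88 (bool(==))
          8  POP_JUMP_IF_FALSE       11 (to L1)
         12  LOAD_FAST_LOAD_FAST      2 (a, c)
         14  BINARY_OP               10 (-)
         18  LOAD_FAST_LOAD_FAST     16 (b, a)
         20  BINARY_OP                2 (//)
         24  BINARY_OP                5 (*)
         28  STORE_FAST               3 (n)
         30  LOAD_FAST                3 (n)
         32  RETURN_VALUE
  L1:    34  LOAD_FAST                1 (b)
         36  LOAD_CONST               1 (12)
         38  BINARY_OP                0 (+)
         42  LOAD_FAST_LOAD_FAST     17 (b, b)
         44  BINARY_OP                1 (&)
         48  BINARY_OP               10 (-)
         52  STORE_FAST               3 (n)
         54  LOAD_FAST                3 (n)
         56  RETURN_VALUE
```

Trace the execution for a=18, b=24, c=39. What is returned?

12

LOAD_FAST_LOAD_FAST c,a → push 39,18. Stack: [39, 18]
COMPARE_OP bool(==) → 39 vs 18 = False. Stack: [False]
POP_JUMP_IF_FALSE → pop False; jump. Stack: []
LOAD_FAST b → push 24. Stack: [24]
LOAD_CONST → push 12. Stack: [24, 12]
BINARY_OP + → 24 + 12 = 36. Stack: [36]
LOAD_FAST_LOAD_FAST b,b → push 24,24. Stack: [36, 24, 24]
BINARY_OP & → 24 & 24 = 24. Stack: [36, 24]
BINARY_OP - → 36 - 24 = 12. Stack: [12]
STORE_FAST n → n=12. Stack: []
LOAD_FAST n → push 12. Stack: [12]
RETURN_VALUE → return 12.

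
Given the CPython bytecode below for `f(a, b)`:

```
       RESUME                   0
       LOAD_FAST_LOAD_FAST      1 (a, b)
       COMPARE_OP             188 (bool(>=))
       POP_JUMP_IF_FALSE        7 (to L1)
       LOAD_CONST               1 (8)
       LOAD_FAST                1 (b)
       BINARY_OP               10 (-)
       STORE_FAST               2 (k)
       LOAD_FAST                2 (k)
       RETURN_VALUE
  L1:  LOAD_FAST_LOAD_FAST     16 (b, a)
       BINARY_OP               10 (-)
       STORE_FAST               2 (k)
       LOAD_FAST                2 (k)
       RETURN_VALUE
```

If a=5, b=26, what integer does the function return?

21

LOAD_FAST_LOAD_FAST a,b → push 5,26. Stack: [5, 26]
COMPARE_OP bool(>=) → 5 vs 26 = False. Stack: [False]
POP_JUMP_IF_FALSE → pop False; jump. Stack: []
LOAD_FAST_LOAD_FAST b,a → push 26,5. Stack: [26, 5]
BINARY_OP - → 26 - 5 = 21. Stack: [21]
STORE_FAST k → k=21. Stack: []
LOAD_FAST k → push 21. Stack: [21]
RETURN_VALUE → return 21.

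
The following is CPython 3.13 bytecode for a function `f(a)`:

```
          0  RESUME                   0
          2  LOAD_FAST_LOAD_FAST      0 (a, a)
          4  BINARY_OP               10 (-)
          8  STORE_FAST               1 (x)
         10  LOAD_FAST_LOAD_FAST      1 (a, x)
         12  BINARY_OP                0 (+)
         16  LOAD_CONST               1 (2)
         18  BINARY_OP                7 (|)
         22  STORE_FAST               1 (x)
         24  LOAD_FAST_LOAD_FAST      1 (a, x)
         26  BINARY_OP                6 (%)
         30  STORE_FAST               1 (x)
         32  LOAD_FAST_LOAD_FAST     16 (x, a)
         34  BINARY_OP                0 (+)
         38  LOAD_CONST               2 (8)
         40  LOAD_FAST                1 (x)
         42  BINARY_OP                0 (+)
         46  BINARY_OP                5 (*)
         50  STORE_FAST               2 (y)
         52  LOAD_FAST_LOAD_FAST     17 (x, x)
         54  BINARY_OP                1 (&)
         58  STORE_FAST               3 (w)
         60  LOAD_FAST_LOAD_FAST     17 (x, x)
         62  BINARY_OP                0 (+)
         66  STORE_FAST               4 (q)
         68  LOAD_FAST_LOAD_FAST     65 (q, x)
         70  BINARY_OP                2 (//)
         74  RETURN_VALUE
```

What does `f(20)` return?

LOAD_FAST_LOAD_FAST a,a → push 20,20. Stack: [20, 20]
BINARY_OP - → 20 - 20 = 0. Stack: [0]
STORE_FAST x → x=0. Stack: []
LOAD_FAST_LOAD_FAST a,x → push 20,0. Stack: [20, 0]
BINARY_OP + → 20 + 0 = 20. Stack: [20]
LOAD_CONST → push 2. Stack: [20, 2]
BINARY_OP | → 20 | 2 = 22. Stack: [22]
STORE_FAST x → x=22. Stack: []
LOAD_FAST_LOAD_FAST a,x → push 20,22. Stack: [20, 22]
BINARY_OP % → 20 % 22 = 20. Stack: [20]
STORE_FAST x → x=20. Stack: []
LOAD_FAST_LOAD_FAST x,a → push 20,20. Stack: [20, 20]
BINARY_OP + → 20 + 20 = 40. Stack: [40]
LOAD_CONST → push 8. Stack: [40, 8]
LOAD_FAST x → push 20. Stack: [40, 8, 20]
BINARY_OP + → 8 + 20 = 28. Stack: [40, 28]
BINARY_OP * → 40 * 28 = 1120. Stack: [1120]
STORE_FAST y → y=1120. Stack: []
LOAD_FAST_LOAD_FAST x,x → push 20,20. Stack: [20, 20]
BINARY_OP & → 20 & 20 = 20. Stack: [20]
STORE_FAST w → w=20. Stack: []
LOAD_FAST_LOAD_FAST x,x → push 20,20. Stack: [20, 20]
BINARY_OP + → 20 + 20 = 40. Stack: [40]
STORE_FAST q → q=40. Stack: []
LOAD_FAST_LOAD_FAST q,x → push 40,20. Stack: [40, 20]
BINARY_OP // → 40 // 20 = 2. Stack: [2]
RETURN_VALUE → return 2.

2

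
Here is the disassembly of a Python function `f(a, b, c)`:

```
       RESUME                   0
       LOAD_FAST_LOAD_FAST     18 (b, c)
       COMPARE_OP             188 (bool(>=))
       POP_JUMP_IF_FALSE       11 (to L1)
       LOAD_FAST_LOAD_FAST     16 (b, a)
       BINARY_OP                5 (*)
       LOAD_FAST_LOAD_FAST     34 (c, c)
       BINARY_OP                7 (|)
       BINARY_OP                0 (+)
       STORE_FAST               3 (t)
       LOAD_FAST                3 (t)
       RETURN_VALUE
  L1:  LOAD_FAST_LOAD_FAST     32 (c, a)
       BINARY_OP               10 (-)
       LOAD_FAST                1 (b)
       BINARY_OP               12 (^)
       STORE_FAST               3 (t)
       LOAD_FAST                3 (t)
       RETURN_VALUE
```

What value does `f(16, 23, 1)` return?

369

LOAD_FAST_LOAD_FAST b,c → push 23,1. Stack: [23, 1]
COMPARE_OP bool(>=) → 23 vs 1 = True. Stack: [True]
POP_JUMP_IF_FALSE → pop True; no jump. Stack: []
LOAD_FAST_LOAD_FAST b,a → push 23,16. Stack: [23, 16]
BINARY_OP * → 23 * 16 = 368. Stack: [368]
LOAD_FAST_LOAD_FAST c,c → push 1,1. Stack: [368, 1, 1]
BINARY_OP | → 1 | 1 = 1. Stack: [368, 1]
BINARY_OP + → 368 + 1 = 369. Stack: [369]
STORE_FAST t → t=369. Stack: []
LOAD_FAST t → push 369. Stack: [369]
RETURN_VALUE → return 369.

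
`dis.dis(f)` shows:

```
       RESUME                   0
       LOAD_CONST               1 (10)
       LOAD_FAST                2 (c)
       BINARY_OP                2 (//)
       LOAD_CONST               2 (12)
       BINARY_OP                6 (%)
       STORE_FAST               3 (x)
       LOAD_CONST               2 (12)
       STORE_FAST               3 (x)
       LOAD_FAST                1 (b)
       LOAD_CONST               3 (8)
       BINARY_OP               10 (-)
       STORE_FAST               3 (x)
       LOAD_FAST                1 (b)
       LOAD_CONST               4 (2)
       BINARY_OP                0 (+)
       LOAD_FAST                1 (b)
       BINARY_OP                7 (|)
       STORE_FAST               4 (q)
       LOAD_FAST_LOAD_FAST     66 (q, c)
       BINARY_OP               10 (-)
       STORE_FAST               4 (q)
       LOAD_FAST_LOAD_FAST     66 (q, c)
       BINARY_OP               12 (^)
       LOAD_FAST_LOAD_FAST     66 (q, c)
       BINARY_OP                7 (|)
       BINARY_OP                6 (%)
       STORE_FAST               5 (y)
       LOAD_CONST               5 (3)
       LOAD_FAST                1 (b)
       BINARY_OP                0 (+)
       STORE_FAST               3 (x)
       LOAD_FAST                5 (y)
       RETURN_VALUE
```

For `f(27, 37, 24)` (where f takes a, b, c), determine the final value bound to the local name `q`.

15

LOAD_CONST → push 10. Stack: [10]
LOAD_FAST c → push 24. Stack: [10, 24]
BINARY_OP // → 10 // 24 = 0. Stack: [0]
LOAD_CONST → push 12. Stack: [0, 12]
BINARY_OP % → 0 % 12 = 0. Stack: [0]
STORE_FAST x → x=0. Stack: []
LOAD_CONST → push 12. Stack: [12]
STORE_FAST x → x=12. Stack: []
LOAD_FAST b → push 37. Stack: [37]
LOAD_CONST → push 8. Stack: [37, 8]
BINARY_OP - → 37 - 8 = 29. Stack: [29]
STORE_FAST x → x=29. Stack: []
LOAD_FAST b → push 37. Stack: [37]
LOAD_CONST → push 2. Stack: [37, 2]
BINARY_OP + → 37 + 2 = 39. Stack: [39]
LOAD_FAST b → push 37. Stack: [39, 37]
BINARY_OP | → 39 | 37 = 39. Stack: [39]
STORE_FAST q → q=39. Stack: []
LOAD_FAST_LOAD_FAST q,c → push 39,24. Stack: [39, 24]
BINARY_OP - → 39 - 24 = 15. Stack: [15]
STORE_FAST q → q=15. Stack: []
LOAD_FAST_LOAD_FAST q,c → push 15,24. Stack: [15, 24]
BINARY_OP ^ → 15 ^ 24 = 23. Stack: [23]
LOAD_FAST_LOAD_FAST q,c → push 15,24. Stack: [23, 15, 24]
BINARY_OP | → 15 | 24 = 31. Stack: [23, 31]
BINARY_OP % → 23 % 31 = 23. Stack: [23]
STORE_FAST y → y=23. Stack: []
LOAD_CONST → push 3. Stack: [3]
LOAD_FAST b → push 37. Stack: [3, 37]
BINARY_OP + → 3 + 37 = 40. Stack: [40]
STORE_FAST x → x=40. Stack: []
LOAD_FAST y → push 23. Stack: [23]
RETURN_VALUE → return 23.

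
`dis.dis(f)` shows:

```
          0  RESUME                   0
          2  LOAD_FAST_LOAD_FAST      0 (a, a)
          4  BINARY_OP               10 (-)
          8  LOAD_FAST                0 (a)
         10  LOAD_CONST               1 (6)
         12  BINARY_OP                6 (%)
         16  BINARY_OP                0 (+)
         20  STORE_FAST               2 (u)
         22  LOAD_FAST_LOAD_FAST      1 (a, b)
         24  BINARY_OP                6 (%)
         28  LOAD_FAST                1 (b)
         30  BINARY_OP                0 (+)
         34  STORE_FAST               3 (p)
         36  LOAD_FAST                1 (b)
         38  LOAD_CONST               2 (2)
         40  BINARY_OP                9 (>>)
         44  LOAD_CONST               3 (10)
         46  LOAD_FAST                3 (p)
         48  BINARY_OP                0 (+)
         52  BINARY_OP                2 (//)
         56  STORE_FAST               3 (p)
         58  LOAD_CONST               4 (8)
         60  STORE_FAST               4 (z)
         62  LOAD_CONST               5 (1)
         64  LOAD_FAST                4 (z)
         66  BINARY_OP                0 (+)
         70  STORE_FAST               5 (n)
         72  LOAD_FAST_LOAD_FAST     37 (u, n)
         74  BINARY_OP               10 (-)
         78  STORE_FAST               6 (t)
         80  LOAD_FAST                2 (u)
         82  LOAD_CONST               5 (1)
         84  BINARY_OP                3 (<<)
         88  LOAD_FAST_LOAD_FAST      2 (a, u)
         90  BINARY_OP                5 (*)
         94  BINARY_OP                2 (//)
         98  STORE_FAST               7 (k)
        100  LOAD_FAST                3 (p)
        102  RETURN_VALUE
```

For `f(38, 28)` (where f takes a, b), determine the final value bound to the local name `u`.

LOAD_FAST_LOAD_FAST a,a → push 38,38. Stack: [38, 38]
BINARY_OP - → 38 - 38 = 0. Stack: [0]
LOAD_FAST a → push 38. Stack: [0, 38]
LOAD_CONST → push 6. Stack: [0, 38, 6]
BINARY_OP % → 38 % 6 = 2. Stack: [0, 2]
BINARY_OP + → 0 + 2 = 2. Stack: [2]
STORE_FAST u → u=2. Stack: []
LOAD_FAST_LOAD_FAST a,b → push 38,28. Stack: [38, 28]
BINARY_OP % → 38 % 28 = 10. Stack: [10]
LOAD_FAST b → push 28. Stack: [10, 28]
BINARY_OP + → 10 + 28 = 38. Stack: [38]
STORE_FAST p → p=38. Stack: []
LOAD_FAST b → push 28. Stack: [28]
LOAD_CONST → push 2. Stack: [28, 2]
BINARY_OP >> → 28 >> 2 = 7. Stack: [7]
LOAD_CONST → push 10. Stack: [7, 10]
LOAD_FAST p → push 38. Stack: [7, 10, 38]
BINARY_OP + → 10 + 38 = 48. Stack: [7, 48]
BINARY_OP // → 7 // 48 = 0. Stack: [0]
STORE_FAST p → p=0. Stack: []
LOAD_CONST → push 8. Stack: [8]
STORE_FAST z → z=8. Stack: []
LOAD_CONST → push 1. Stack: [1]
LOAD_FAST z → push 8. Stack: [1, 8]
BINARY_OP + → 1 + 8 = 9. Stack: [9]
STORE_FAST n → n=9. Stack: []
LOAD_FAST_LOAD_FAST u,n → push 2,9. Stack: [2, 9]
BINARY_OP - → 2 - 9 = -7. Stack: [-7]
STORE_FAST t → t=-7. Stack: []
LOAD_FAST u → push 2. Stack: [2]
LOAD_CONST → push 1. Stack: [2, 1]
BINARY_OP << → 2 << 1 = 4. Stack: [4]
LOAD_FAST_LOAD_FAST a,u → push 38,2. Stack: [4, 38, 2]
BINARY_OP * → 38 * 2 = 76. Stack: [4, 76]
BINARY_OP // → 4 // 76 = 0. Stack: [0]
STORE_FAST k → k=0. Stack: []
LOAD_FAST p → push 0. Stack: [0]
RETURN_VALUE → return 0.

2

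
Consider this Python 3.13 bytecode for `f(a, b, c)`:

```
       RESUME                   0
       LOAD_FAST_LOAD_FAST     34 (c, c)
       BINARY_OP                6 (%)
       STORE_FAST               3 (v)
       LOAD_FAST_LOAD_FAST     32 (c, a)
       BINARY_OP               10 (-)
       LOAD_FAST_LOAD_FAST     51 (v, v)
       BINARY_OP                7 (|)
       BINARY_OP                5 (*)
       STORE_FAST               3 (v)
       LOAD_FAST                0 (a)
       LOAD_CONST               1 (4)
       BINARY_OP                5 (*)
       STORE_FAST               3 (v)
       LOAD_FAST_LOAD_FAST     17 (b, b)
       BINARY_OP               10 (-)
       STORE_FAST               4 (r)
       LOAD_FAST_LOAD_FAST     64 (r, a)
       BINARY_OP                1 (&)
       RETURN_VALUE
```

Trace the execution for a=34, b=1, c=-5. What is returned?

0

LOAD_FAST_LOAD_FAST c,c → push -5,-5. Stack: [-5, -5]
BINARY_OP % → -5 % -5 = 0. Stack: [0]
STORE_FAST v → v=0. Stack: []
LOAD_FAST_LOAD_FAST c,a → push -5,34. Stack: [-5, 34]
BINARY_OP - → -5 - 34 = -39. Stack: [-39]
LOAD_FAST_LOAD_FAST v,v → push 0,0. Stack: [-39, 0, 0]
BINARY_OP | → 0 | 0 = 0. Stack: [-39, 0]
BINARY_OP * → -39 * 0 = 0. Stack: [0]
STORE_FAST v → v=0. Stack: []
LOAD_FAST a → push 34. Stack: [34]
LOAD_CONST → push 4. Stack: [34, 4]
BINARY_OP * → 34 * 4 = 136. Stack: [136]
STORE_FAST v → v=136. Stack: []
LOAD_FAST_LOAD_FAST b,b → push 1,1. Stack: [1, 1]
BINARY_OP - → 1 - 1 = 0. Stack: [0]
STORE_FAST r → r=0. Stack: []
LOAD_FAST_LOAD_FAST r,a → push 0,34. Stack: [0, 34]
BINARY_OP & → 0 & 34 = 0. Stack: [0]
RETURN_VALUE → return 0.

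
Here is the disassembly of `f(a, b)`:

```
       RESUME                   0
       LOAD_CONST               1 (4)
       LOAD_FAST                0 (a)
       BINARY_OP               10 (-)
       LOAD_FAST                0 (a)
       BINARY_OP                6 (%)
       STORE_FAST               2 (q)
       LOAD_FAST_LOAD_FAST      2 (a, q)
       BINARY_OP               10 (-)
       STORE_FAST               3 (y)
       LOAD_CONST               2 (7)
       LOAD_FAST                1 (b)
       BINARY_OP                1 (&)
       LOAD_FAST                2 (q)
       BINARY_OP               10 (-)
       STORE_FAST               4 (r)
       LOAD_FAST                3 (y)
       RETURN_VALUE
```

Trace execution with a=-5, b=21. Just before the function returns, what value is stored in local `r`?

LOAD_CONST → push 4. Stack: [4]
LOAD_FAST a → push -5. Stack: [4, -5]
BINARY_OP - → 4 - -5 = 9. Stack: [9]
LOAD_FAST a → push -5. Stack: [9, -5]
BINARY_OP % → 9 % -5 = -1. Stack: [-1]
STORE_FAST q → q=-1. Stack: []
LOAD_FAST_LOAD_FAST a,q → push -5,-1. Stack: [-5, -1]
BINARY_OP - → -5 - -1 = -4. Stack: [-4]
STORE_FAST y → y=-4. Stack: []
LOAD_CONST → push 7. Stack: [7]
LOAD_FAST b → push 21. Stack: [7, 21]
BINARY_OP & → 7 & 21 = 5. Stack: [5]
LOAD_FAST q → push -1. Stack: [5, -1]
BINARY_OP - → 5 - -1 = 6. Stack: [6]
STORE_FAST r → r=6. Stack: []
LOAD_FAST y → push -4. Stack: [-4]
RETURN_VALUE → return -4.

6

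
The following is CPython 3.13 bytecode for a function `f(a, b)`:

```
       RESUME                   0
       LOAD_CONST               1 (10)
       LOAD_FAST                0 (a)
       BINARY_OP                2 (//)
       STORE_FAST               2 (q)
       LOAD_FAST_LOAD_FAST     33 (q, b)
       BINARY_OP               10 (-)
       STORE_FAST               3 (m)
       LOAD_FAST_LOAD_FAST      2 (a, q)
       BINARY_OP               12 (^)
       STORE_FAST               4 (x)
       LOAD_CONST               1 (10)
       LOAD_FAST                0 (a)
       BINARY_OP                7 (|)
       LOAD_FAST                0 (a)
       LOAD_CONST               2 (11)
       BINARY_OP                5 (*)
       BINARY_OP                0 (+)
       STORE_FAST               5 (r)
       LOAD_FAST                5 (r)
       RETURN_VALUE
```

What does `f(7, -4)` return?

92

LOAD_CONST → push 10. Stack: [10]
LOAD_FAST a → push 7. Stack: [10, 7]
BINARY_OP // → 10 // 7 = 1. Stack: [1]
STORE_FAST q → q=1. Stack: []
LOAD_FAST_LOAD_FAST q,b → push 1,-4. Stack: [1, -4]
BINARY_OP - → 1 - -4 = 5. Stack: [5]
STORE_FAST m → m=5. Stack: []
LOAD_FAST_LOAD_FAST a,q → push 7,1. Stack: [7, 1]
BINARY_OP ^ → 7 ^ 1 = 6. Stack: [6]
STORE_FAST x → x=6. Stack: []
LOAD_CONST → push 10. Stack: [10]
LOAD_FAST a → push 7. Stack: [10, 7]
BINARY_OP | → 10 | 7 = 15. Stack: [15]
LOAD_FAST a → push 7. Stack: [15, 7]
LOAD_CONST → push 11. Stack: [15, 7, 11]
BINARY_OP * → 7 * 11 = 77. Stack: [15, 77]
BINARY_OP + → 15 + 77 = 92. Stack: [92]
STORE_FAST r → r=92. Stack: []
LOAD_FAST r → push 92. Stack: [92]
RETURN_VALUE → return 92.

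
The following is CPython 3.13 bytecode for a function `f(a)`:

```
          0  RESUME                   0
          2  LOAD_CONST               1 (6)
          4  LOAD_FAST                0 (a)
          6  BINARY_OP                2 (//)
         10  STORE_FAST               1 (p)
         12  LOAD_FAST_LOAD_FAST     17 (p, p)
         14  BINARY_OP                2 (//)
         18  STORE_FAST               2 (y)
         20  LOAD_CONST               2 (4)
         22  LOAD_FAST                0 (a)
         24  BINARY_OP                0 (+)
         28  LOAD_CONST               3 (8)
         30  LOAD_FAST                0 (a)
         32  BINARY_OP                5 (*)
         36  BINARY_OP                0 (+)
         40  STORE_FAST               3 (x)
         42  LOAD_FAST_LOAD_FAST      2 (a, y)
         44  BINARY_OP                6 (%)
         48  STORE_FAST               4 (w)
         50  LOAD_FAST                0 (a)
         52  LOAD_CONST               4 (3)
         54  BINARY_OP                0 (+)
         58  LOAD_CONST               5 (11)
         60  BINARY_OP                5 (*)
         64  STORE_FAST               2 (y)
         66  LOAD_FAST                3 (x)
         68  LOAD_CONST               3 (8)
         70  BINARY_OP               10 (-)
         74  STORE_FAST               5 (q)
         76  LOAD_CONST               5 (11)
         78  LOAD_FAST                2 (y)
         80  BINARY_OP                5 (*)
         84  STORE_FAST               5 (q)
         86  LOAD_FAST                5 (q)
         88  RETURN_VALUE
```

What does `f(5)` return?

LOAD_CONST → push 6. Stack: [6]
LOAD_FAST a → push 5. Stack: [6, 5]
BINARY_OP // → 6 // 5 = 1. Stack: [1]
STORE_FAST p → p=1. Stack: []
LOAD_FAST_LOAD_FAST p,p → push 1,1. Stack: [1, 1]
BINARY_OP // → 1 // 1 = 1. Stack: [1]
STORE_FAST y → y=1. Stack: []
LOAD_CONST → push 4. Stack: [4]
LOAD_FAST a → push 5. Stack: [4, 5]
BINARY_OP + → 4 + 5 = 9. Stack: [9]
LOAD_CONST → push 8. Stack: [9, 8]
LOAD_FAST a → push 5. Stack: [9, 8, 5]
BINARY_OP * → 8 * 5 = 40. Stack: [9, 40]
BINARY_OP + → 9 + 40 = 49. Stack: [49]
STORE_FAST x → x=49. Stack: []
LOAD_FAST_LOAD_FAST a,y → push 5,1. Stack: [5, 1]
BINARY_OP % → 5 % 1 = 0. Stack: [0]
STORE_FAST w → w=0. Stack: []
LOAD_FAST a → push 5. Stack: [5]
LOAD_CONST → push 3. Stack: [5, 3]
BINARY_OP + → 5 + 3 = 8. Stack: [8]
LOAD_CONST → push 11. Stack: [8, 11]
BINARY_OP * → 8 * 11 = 88. Stack: [88]
STORE_FAST y → y=88. Stack: []
LOAD_FAST x → push 49. Stack: [49]
LOAD_CONST → push 8. Stack: [49, 8]
BINARY_OP - → 49 - 8 = 41. Stack: [41]
STORE_FAST q → q=41. Stack: []
LOAD_CONST → push 11. Stack: [11]
LOAD_FAST y → push 88. Stack: [11, 88]
BINARY_OP * → 11 * 88 = 968. Stack: [968]
STORE_FAST q → q=968. Stack: []
LOAD_FAST q → push 968. Stack: [968]
RETURN_VALUE → return 968.

968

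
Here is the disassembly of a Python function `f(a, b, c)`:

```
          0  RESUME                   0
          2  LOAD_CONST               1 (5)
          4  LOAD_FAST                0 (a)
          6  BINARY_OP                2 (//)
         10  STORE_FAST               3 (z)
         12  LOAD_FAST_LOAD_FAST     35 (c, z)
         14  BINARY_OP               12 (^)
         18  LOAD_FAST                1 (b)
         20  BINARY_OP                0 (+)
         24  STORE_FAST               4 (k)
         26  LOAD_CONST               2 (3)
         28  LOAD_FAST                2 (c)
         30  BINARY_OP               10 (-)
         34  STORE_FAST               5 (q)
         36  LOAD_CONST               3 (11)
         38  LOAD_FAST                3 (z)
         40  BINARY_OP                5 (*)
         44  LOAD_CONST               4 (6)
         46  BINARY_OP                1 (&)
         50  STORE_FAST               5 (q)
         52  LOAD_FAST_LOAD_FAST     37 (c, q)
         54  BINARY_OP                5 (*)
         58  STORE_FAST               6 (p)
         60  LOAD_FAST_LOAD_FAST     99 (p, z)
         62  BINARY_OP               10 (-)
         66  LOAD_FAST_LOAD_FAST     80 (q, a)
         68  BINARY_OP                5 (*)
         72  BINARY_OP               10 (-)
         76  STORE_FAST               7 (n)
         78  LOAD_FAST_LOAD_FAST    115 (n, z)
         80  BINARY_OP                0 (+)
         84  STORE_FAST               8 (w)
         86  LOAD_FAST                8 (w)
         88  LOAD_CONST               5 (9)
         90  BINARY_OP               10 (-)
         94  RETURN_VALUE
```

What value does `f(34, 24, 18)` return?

LOAD_CONST → push 5. Stack: [5]
LOAD_FAST a → push 34. Stack: [5, 34]
BINARY_OP // → 5 // 34 = 0. Stack: [0]
STORE_FAST z → z=0. Stack: []
LOAD_FAST_LOAD_FAST c,z → push 18,0. Stack: [18, 0]
BINARY_OP ^ → 18 ^ 0 = 18. Stack: [18]
LOAD_FAST b → push 24. Stack: [18, 24]
BINARY_OP + → 18 + 24 = 42. Stack: [42]
STORE_FAST k → k=42. Stack: []
LOAD_CONST → push 3. Stack: [3]
LOAD_FAST c → push 18. Stack: [3, 18]
BINARY_OP - → 3 - 18 = -15. Stack: [-15]
STORE_FAST q → q=-15. Stack: []
LOAD_CONST → push 11. Stack: [11]
LOAD_FAST z → push 0. Stack: [11, 0]
BINARY_OP * → 11 * 0 = 0. Stack: [0]
LOAD_CONST → push 6. Stack: [0, 6]
BINARY_OP & → 0 & 6 = 0. Stack: [0]
STORE_FAST q → q=0. Stack: []
LOAD_FAST_LOAD_FAST c,q → push 18,0. Stack: [18, 0]
BINARY_OP * → 18 * 0 = 0. Stack: [0]
STORE_FAST p → p=0. Stack: []
LOAD_FAST_LOAD_FAST p,z → push 0,0. Stack: [0, 0]
BINARY_OP - → 0 - 0 = 0. Stack: [0]
LOAD_FAST_LOAD_FAST q,a → push 0,34. Stack: [0, 0, 34]
BINARY_OP * → 0 * 34 = 0. Stack: [0, 0]
BINARY_OP - → 0 - 0 = 0. Stack: [0]
STORE_FAST n → n=0. Stack: []
LOAD_FAST_LOAD_FAST n,z → push 0,0. Stack: [0, 0]
BINARY_OP + → 0 + 0 = 0. Stack: [0]
STORE_FAST w → w=0. Stack: []
LOAD_FAST w → push 0. Stack: [0]
LOAD_CONST → push 9. Stack: [0, 9]
BINARY_OP - → 0 - 9 = -9. Stack: [-9]
RETURN_VALUE → return -9.

-9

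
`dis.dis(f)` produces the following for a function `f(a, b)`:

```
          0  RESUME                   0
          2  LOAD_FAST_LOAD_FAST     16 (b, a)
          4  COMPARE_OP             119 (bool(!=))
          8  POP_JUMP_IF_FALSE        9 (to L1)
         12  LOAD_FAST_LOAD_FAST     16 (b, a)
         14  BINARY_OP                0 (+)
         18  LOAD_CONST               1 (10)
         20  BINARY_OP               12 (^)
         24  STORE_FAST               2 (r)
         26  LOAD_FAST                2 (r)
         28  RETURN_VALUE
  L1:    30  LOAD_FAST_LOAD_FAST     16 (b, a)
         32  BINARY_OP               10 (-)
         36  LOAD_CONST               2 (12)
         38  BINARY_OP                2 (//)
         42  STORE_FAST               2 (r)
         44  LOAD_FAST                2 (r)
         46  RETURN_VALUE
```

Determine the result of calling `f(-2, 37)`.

41

LOAD_FAST_LOAD_FAST b,a → push 37,-2. Stack: [37, -2]
COMPARE_OP bool(!=) → 37 vs -2 = True. Stack: [True]
POP_JUMP_IF_FALSE → pop True; no jump. Stack: []
LOAD_FAST_LOAD_FAST b,a → push 37,-2. Stack: [37, -2]
BINARY_OP + → 37 + -2 = 35. Stack: [35]
LOAD_CONST → push 10. Stack: [35, 10]
BINARY_OP ^ → 35 ^ 10 = 41. Stack: [41]
STORE_FAST r → r=41. Stack: []
LOAD_FAST r → push 41. Stack: [41]
RETURN_VALUE → return 41.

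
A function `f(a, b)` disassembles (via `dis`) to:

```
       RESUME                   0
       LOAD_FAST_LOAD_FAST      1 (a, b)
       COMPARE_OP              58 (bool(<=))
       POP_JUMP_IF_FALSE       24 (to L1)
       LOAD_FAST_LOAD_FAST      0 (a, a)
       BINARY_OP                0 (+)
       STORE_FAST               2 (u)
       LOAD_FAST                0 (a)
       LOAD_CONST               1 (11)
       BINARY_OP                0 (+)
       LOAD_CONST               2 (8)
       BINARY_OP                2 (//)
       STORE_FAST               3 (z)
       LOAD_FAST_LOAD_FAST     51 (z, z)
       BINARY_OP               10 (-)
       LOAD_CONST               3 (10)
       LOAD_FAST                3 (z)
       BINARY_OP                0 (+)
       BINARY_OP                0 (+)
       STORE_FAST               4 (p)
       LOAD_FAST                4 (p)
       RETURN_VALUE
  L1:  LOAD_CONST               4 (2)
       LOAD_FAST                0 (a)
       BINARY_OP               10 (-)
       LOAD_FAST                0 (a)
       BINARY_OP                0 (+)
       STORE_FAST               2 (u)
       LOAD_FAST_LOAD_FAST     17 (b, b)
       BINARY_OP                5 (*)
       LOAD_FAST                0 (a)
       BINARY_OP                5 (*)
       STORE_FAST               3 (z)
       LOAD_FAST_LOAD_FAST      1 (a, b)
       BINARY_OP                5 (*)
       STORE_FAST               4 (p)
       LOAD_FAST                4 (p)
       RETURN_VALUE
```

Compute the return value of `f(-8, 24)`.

LOAD_FAST_LOAD_FAST a,b → push -8,24. Stack: [-8, 24]
COMPARE_OP bool(<=) → -8 vs 24 = True. Stack: [True]
POP_JUMP_IF_FALSE → pop True; no jump. Stack: []
LOAD_FAST_LOAD_FAST a,a → push -8,-8. Stack: [-8, -8]
BINARY_OP + → -8 + -8 = -16. Stack: [-16]
STORE_FAST u → u=-16. Stack: []
LOAD_FAST a → push -8. Stack: [-8]
LOAD_CONST → push 11. Stack: [-8, 11]
BINARY_OP + → -8 + 11 = 3. Stack: [3]
LOAD_CONST → push 8. Stack: [3, 8]
BINARY_OP // → 3 // 8 = 0. Stack: [0]
STORE_FAST z → z=0. Stack: []
LOAD_FAST_LOAD_FAST z,z → push 0,0. Stack: [0, 0]
BINARY_OP - → 0 - 0 = 0. Stack: [0]
LOAD_CONST → push 10. Stack: [0, 10]
LOAD_FAST z → push 0. Stack: [0, 10, 0]
BINARY_OP + → 10 + 0 = 10. Stack: [0, 10]
BINARY_OP + → 0 + 10 = 10. Stack: [10]
STORE_FAST p → p=10. Stack: []
LOAD_FAST p → push 10. Stack: [10]
RETURN_VALUE → return 10.

10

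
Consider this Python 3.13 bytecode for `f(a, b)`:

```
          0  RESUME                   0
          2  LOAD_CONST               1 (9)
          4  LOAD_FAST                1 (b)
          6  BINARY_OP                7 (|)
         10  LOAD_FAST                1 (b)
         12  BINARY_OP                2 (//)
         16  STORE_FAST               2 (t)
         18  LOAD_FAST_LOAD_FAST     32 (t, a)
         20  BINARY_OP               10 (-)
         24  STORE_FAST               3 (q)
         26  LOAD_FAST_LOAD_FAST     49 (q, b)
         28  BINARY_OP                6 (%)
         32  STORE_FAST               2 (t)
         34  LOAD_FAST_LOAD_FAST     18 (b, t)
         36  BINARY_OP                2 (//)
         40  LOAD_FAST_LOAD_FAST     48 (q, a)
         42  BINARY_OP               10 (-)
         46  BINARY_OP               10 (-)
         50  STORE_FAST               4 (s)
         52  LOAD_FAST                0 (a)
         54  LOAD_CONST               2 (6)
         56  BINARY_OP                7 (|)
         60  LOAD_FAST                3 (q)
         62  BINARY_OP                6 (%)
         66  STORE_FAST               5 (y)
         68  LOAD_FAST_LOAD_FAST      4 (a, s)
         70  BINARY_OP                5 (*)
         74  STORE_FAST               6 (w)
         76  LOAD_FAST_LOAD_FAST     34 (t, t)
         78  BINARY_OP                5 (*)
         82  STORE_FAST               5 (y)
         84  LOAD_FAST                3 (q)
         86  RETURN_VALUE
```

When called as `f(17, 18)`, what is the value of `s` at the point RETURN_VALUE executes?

LOAD_CONST → push 9. Stack: [9]
LOAD_FAST b → push 18. Stack: [9, 18]
BINARY_OP | → 9 | 18 = 27. Stack: [27]
LOAD_FAST b → push 18. Stack: [27, 18]
BINARY_OP // → 27 // 18 = 1. Stack: [1]
STORE_FAST t → t=1. Stack: []
LOAD_FAST_LOAD_FAST t,a → push 1,17. Stack: [1, 17]
BINARY_OP - → 1 - 17 = -16. Stack: [-16]
STORE_FAST q → q=-16. Stack: []
LOAD_FAST_LOAD_FAST q,b → push -16,18. Stack: [-16, 18]
BINARY_OP % → -16 % 18 = 2. Stack: [2]
STORE_FAST t → t=2. Stack: []
LOAD_FAST_LOAD_FAST b,t → push 18,2. Stack: [18, 2]
BINARY_OP // → 18 // 2 = 9. Stack: [9]
LOAD_FAST_LOAD_FAST q,a → push -16,17. Stack: [9, -16, 17]
BINARY_OP - → -16 - 17 = -33. Stack: [9, -33]
BINARY_OP - → 9 - -33 = 42. Stack: [42]
STORE_FAST s → s=42. Stack: []
LOAD_FAST a → push 17. Stack: [17]
LOAD_CONST → push 6. Stack: [17, 6]
BINARY_OP | → 17 | 6 = 23. Stack: [23]
LOAD_FAST q → push -16. Stack: [23, -16]
BINARY_OP % → 23 % -16 = -9. Stack: [-9]
STORE_FAST y → y=-9. Stack: []
LOAD_FAST_LOAD_FAST a,s → push 17,42. Stack: [17, 42]
BINARY_OP * → 17 * 42 = 714. Stack: [714]
STORE_FAST w → w=714. Stack: []
LOAD_FAST_LOAD_FAST t,t → push 2,2. Stack: [2, 2]
BINARY_OP * → 2 * 2 = 4. Stack: [4]
STORE_FAST y → y=4. Stack: []
LOAD_FAST q → push -16. Stack: [-16]
RETURN_VALUE → return -16.

42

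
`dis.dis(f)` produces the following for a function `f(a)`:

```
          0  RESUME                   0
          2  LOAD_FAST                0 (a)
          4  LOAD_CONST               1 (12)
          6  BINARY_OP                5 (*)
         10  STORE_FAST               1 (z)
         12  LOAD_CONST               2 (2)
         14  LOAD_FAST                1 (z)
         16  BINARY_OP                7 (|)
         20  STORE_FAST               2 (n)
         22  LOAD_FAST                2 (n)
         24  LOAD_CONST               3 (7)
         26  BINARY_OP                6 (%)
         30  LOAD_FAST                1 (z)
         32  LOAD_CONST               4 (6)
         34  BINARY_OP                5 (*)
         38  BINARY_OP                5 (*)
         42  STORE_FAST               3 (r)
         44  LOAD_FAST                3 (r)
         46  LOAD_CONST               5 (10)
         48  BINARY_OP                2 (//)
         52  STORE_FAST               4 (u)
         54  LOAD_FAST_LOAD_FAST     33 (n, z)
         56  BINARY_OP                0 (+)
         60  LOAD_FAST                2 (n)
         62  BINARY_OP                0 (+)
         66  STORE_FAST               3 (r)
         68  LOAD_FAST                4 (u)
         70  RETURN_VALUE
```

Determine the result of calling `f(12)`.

LOAD_FAST a → push 12. Stack: [12]
LOAD_CONST → push 12. Stack: [12, 12]
BINARY_OP * → 12 * 12 = 144. Stack: [144]
STORE_FAST z → z=144. Stack: []
LOAD_CONST → push 2. Stack: [2]
LOAD_FAST z → push 144. Stack: [2, 144]
BINARY_OP | → 2 | 144 = 146. Stack: [146]
STORE_FAST n → n=146. Stack: []
LOAD_FAST n → push 146. Stack: [146]
LOAD_CONST → push 7. Stack: [146, 7]
BINARY_OP % → 146 % 7 = 6. Stack: [6]
LOAD_FAST z → push 144. Stack: [6, 144]
LOAD_CONST → push 6. Stack: [6, 144, 6]
BINARY_OP * → 144 * 6 = 864. Stack: [6, 864]
BINARY_OP * → 6 * 864 = 5184. Stack: [5184]
STORE_FAST r → r=5184. Stack: []
LOAD_FAST r → push 5184. Stack: [5184]
LOAD_CONST → push 10. Stack: [5184, 10]
BINARY_OP // → 5184 // 10 = 518. Stack: [518]
STORE_FAST u → u=518. Stack: []
LOAD_FAST_LOAD_FAST n,z → push 146,144. Stack: [146, 144]
BINARY_OP + → 146 + 144 = 290. Stack: [290]
LOAD_FAST n → push 146. Stack: [290, 146]
BINARY_OP + → 290 + 146 = 436. Stack: [436]
STORE_FAST r → r=436. Stack: []
LOAD_FAST u → push 518. Stack: [518]
RETURN_VALUE → return 518.

518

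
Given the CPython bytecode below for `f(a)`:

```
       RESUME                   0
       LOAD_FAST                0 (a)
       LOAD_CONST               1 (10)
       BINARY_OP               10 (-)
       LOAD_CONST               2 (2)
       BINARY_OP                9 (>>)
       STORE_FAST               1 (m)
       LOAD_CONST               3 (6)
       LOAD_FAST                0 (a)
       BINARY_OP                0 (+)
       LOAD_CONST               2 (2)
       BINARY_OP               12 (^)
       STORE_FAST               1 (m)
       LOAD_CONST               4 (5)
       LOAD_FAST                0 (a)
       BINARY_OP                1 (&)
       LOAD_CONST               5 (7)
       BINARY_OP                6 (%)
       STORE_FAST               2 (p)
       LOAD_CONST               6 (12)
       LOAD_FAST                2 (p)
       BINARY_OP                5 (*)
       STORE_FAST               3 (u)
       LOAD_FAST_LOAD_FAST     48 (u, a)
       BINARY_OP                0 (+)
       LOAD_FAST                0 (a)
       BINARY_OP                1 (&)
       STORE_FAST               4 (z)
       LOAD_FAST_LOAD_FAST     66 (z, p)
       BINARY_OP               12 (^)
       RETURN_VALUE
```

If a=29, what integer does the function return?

28

LOAD_FAST a → push 29. Stack: [29]
LOAD_CONST → push 10. Stack: [29, 10]
BINARY_OP - → 29 - 10 = 19. Stack: [19]
LOAD_CONST → push 2. Stack: [19, 2]
BINARY_OP >> → 19 >> 2 = 4. Stack: [4]
STORE_FAST m → m=4. Stack: []
LOAD_CONST → push 6. Stack: [6]
LOAD_FAST a → push 29. Stack: [6, 29]
BINARY_OP + → 6 + 29 = 35. Stack: [35]
LOAD_CONST → push 2. Stack: [35, 2]
BINARY_OP ^ → 35 ^ 2 = 33. Stack: [33]
STORE_FAST m → m=33. Stack: []
LOAD_CONST → push 5. Stack: [5]
LOAD_FAST a → push 29. Stack: [5, 29]
BINARY_OP & → 5 & 29 = 5. Stack: [5]
LOAD_CONST → push 7. Stack: [5, 7]
BINARY_OP % → 5 % 7 = 5. Stack: [5]
STORE_FAST p → p=5. Stack: []
LOAD_CONST → push 12. Stack: [12]
LOAD_FAST p → push 5. Stack: [12, 5]
BINARY_OP * → 12 * 5 = 60. Stack: [60]
STORE_FAST u → u=60. Stack: []
LOAD_FAST_LOAD_FAST u,a → push 60,29. Stack: [60, 29]
BINARY_OP + → 60 + 29 = 89. Stack: [89]
LOAD_FAST a → push 29. Stack: [89, 29]
BINARY_OP & → 89 & 29 = 25. Stack: [25]
STORE_FAST z → z=25. Stack: []
LOAD_FAST_LOAD_FAST z,p → push 25,5. Stack: [25, 5]
BINARY_OP ^ → 25 ^ 5 = 28. Stack: [28]
RETURN_VALUE → return 28.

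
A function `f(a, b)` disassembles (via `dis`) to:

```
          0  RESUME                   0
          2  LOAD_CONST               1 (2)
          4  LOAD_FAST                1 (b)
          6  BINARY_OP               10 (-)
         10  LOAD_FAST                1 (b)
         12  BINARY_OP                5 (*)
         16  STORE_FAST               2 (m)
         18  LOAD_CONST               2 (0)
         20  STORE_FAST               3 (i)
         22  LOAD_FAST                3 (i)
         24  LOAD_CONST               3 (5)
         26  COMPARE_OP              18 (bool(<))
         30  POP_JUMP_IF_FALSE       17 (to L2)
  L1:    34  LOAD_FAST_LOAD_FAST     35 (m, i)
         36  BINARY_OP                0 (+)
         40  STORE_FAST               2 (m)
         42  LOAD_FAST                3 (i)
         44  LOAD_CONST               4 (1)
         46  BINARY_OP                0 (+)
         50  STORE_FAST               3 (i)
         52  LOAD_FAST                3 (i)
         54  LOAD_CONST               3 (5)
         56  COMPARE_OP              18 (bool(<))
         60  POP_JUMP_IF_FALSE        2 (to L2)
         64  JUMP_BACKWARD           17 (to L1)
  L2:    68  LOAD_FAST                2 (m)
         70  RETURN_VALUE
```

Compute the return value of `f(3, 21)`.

LOAD_CONST → push 2
LOAD_FAST b → push 21
BINARY_OP - → 2 - 21 = -19
LOAD_FAST b → push 21
BINARY_OP * → -19 * 21 = -399
STORE_FAST m → m=-399
LOAD_CONST → push 0
STORE_FAST i → i=0
LOAD_FAST i → push 0
LOAD_CONST → push 5
COMPARE_OP bool(<) → 0 vs 5 = True
POP_JUMP_IF_FALSE → pop True; no jump
LOAD_FAST_LOAD_FAST m,i → push -399,0
BINARY_OP + → -399 + 0 = -399
STORE_FAST m → m=-399
LOAD_FAST i → push 0
LOAD_CONST → push 1
BINARY_OP + → 0 + 1 = 1
STORE_FAST i → i=1
LOAD_FAST i → push 1
LOAD_CONST → push 5
COMPARE_OP bool(<) → 1 vs 5 = True
POP_JUMP_IF_FALSE → pop True; no jump
LOAD_FAST_LOAD_FAST m,i → push -399,1
BINARY_OP + → -399 + 1 = -398
STORE_FAST m → m=-398
LOAD_FAST i → push 1
LOAD_CONST → push 1
BINARY_OP + → 1 + 1 = 2
STORE_FAST i → i=2
LOAD_FAST i → push 2
LOAD_CONST → push 5
COMPARE_OP bool(<) → 2 vs 5 = True
POP_JUMP_IF_FALSE → pop True; no jump
LOAD_FAST_LOAD_FAST m,i → push -398,2
BINARY_OP + → -398 + 2 = -396
STORE_FAST m → m=-396
LOAD_FAST i → push 2
LOAD_CONST → push 1
BINARY_OP + → 2 + 1 = 3
STORE_FAST i → i=3
LOAD_FAST i → push 3
LOAD_CONST → push 5
COMPARE_OP bool(<) → 3 vs 5 = True
POP_JUMP_IF_FALSE → pop True; no jump
LOAD_FAST_LOAD_FAST m,i → push -396,3
BINARY_OP + → -396 + 3 = -393
STORE_FAST m → m=-393
LOAD_FAST i → push 3
LOAD_CONST → push 1
BINARY_OP + → 3 + 1 = 4
STORE_FAST i → i=4
LOAD_FAST i → push 4
LOAD_CONST → push 5
COMPARE_OP bool(<) → 4 vs 5 = True
POP_JUMP_IF_FALSE → pop True; no jump
LOAD_FAST_LOAD_FAST m,i → push -393,4
BINARY_OP + → -393 + 4 = -389
STORE_FAST m → m=-389
LOAD_FAST i → push 4
LOAD_CONST → push 1
BINARY_OP + → 4 + 1 = 5
STORE_FAST i → i=5
LOAD_FAST i → push 5
LOAD_CONST → push 5
COMPARE_OP bool(<) → 5 vs 5 = False
POP_JUMP_IF_FALSE → pop False; jump
LOAD_FAST m → push -389
RETURN_VALUE → return -389.

-389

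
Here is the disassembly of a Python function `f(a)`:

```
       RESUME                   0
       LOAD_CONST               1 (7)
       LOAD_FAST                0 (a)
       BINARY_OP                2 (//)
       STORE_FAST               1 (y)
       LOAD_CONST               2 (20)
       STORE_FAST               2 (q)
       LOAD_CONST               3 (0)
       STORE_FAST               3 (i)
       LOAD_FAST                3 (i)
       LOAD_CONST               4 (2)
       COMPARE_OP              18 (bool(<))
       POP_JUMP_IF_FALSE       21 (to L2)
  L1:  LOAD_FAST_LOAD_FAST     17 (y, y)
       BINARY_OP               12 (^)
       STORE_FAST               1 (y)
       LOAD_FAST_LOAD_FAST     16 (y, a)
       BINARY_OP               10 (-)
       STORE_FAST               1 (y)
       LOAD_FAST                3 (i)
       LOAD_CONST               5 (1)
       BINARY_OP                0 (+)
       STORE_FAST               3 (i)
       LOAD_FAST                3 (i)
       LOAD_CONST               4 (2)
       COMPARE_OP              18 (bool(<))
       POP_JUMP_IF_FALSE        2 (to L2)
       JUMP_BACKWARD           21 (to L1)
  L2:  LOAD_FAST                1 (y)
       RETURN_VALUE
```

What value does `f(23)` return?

LOAD_CONST → push 7. Stack: [7]
LOAD_FAST a → push 23. Stack: [7, 23]
BINARY_OP // → 7 // 23 = 0. Stack: [0]
STORE_FAST y → y=0. Stack: []
LOAD_CONST → push 20. Stack: [20]
STORE_FAST q → q=20. Stack: []
LOAD_CONST → push 0. Stack: [0]
STORE_FAST i → i=0. Stack: []
LOAD_FAST i → push 0. Stack: [0]
LOAD_CONST → push 2. Stack: [0, 2]
COMPARE_OP bool(<) → 0 vs 2 = True. Stack: [True]
POP_JUMP_IF_FALSE → pop True; no jump. Stack: []
LOAD_FAST_LOAD_FAST y,y → push 0,0. Stack: [0, 0]
BINARY_OP ^ → 0 ^ 0 = 0. Stack: [0]
STORE_FAST y → y=0. Stack: []
LOAD_FAST_LOAD_FAST y,a → push 0,23. Stack: [0, 23]
BINARY_OP - → 0 - 23 = -23. Stack: [-23]
STORE_FAST y → y=-23. Stack: []
LOAD_FAST i → push 0. Stack: [0]
LOAD_CONST → push 1. Stack: [0, 1]
BINARY_OP + → 0 + 1 = 1. Stack: [1]
STORE_FAST i → i=1. Stack: []
LOAD_FAST i → push 1. Stack: [1]
LOAD_CONST → push 2. Stack: [1, 2]
COMPARE_OP bool(<) → 1 vs 2 = True. Stack: [True]
POP_JUMP_IF_FALSE → pop True; no jump. Stack: []
LOAD_FAST_LOAD_FAST y,y → push -23,-23. Stack: [-23, -23]
BINARY_OP ^ → -23 ^ -23 = 0. Stack: [0]
STORE_FAST y → y=0. Stack: []
LOAD_FAST_LOAD_FAST y,a → push 0,23. Stack: [0, 23]
BINARY_OP - → 0 - 23 = -23. Stack: [-23]
STORE_FAST y → y=-23. Stack: []
LOAD_FAST i → push 1. Stack: [1]
LOAD_CONST → push 1. Stack: [1, 1]
BINARY_OP + → 1 + 1 = 2. Stack: [2]
STORE_FAST i → i=2. Stack: []
LOAD_FAST i → push 2. Stack: [2]
LOAD_CONST → push 2. Stack: [2, 2]
COMPARE_OP bool(<) → 2 vs 2 = False. Stack: [False]
POP_JUMP_IF_FALSE → pop False; jump. Stack: []
LOAD_FAST y → push -23. Stack: [-23]
RETURN_VALUE → return -23.

-23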